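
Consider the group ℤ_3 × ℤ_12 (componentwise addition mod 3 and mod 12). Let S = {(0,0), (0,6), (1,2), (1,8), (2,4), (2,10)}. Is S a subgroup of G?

|S| = 6 divides |G| = 36, consistent with Lagrange.
S contains the identity, every element's inverse is in S, and S is closed under +: it is a subgroup.
In fact S = ⟨(1,2)⟩.

Yes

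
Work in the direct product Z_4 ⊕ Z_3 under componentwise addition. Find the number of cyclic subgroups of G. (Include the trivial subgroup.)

6

A cyclic subgroup of order d is generated by each of its φ(d) elements of order d, so the cyclic subgroups of order d number (#elements of order d)/φ(d).
Cyclic subgroups by order — order 1: 1; order 2: 1; order 3: 1; order 4: 1; order 6: 1; order 12: 1.
Total: 6.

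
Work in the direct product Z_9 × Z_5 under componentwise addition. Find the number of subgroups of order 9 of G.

|G| = 45 and 9 | 45, so subgroups of order 9 are possible by Lagrange.
The subgroups of order 9 are: {(0,0), (1,0), (2,0), (3,0), (4,0), (5,0), (6,0), (7,0), (8,0)}.
So G has 1 subgroup of order 9.

1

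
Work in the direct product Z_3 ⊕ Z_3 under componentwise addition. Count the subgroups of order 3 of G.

|G| = 9 and 3 | 9, so subgroups of order 3 are possible by Lagrange.
The subgroups of order 3 are: {(0,0), (0,1), (0,2)}; {(0,0), (1,0), (2,0)}; {(0,0), (1,1), (2,2)}; {(0,0), (1,2), (2,1)}.
So G has 4 subgroups of order 3.

4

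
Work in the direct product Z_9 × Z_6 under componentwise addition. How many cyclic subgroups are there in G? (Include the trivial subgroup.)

16

Each element a generates a cyclic subgroup ⟨a⟩; distinct elements may generate the same one (a cyclic group of order d has φ(d) generators).
Cyclic subgroups by order — order 1: 1; order 2: 1; order 3: 4; order 6: 4; order 9: 3; order 18: 3.
Total: 16.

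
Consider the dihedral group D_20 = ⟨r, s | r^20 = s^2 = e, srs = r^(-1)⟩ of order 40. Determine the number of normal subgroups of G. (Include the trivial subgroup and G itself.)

9

G has 48 subgroups. Checking conjugation-invariance by order — order 1: 1/1 normal; order 2: 1/21 normal; order 4: 1/11 normal; order 5: 1/1 normal; order 8: 0/5 normal; order 10: 1/5 normal; order 20: 3/3 normal; order 40: 1/1 normal.
Total normal subgroups: 9.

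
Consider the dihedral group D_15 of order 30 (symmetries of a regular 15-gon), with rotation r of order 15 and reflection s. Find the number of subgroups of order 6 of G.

5

|G| = 30 and 6 | 30, so subgroups of order 6 are possible by Lagrange.
The subgroups of order 6 are: {e, r^5, r^10, s, r^5s, r^10s}; {e, r^5, r^10, rs, r^6s, r^11s}; {e, r^5, r^10, r^2s, r^7s, r^12s}; {e, r^5, r^10, r^3s, r^8s, r^13s}; … (5 in all).
So G has 5 subgroups of order 6.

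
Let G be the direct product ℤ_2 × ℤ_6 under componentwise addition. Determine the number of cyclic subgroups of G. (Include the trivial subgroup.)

A cyclic subgroup of order d is generated by each of its φ(d) elements of order d, so the cyclic subgroups of order d number (#elements of order d)/φ(d).
Cyclic subgroups by order — order 1: 1; order 2: 3; order 3: 1; order 6: 3.
Total: 8.

8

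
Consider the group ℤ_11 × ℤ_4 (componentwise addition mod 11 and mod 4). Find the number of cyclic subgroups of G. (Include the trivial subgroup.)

Each element a generates a cyclic subgroup ⟨a⟩; distinct elements may generate the same one (a cyclic group of order d has φ(d) generators).
Cyclic subgroups by order — order 1: 1; order 2: 1; order 4: 1; order 11: 1; order 22: 1; order 44: 1.
Total: 6.

6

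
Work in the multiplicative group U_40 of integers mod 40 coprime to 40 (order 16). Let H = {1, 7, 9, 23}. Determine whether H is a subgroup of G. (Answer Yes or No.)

|H| = 4 divides |G| = 16, consistent with Lagrange.
H contains the identity, every element's inverse is in H, and H is closed under ·: it is a subgroup.
In fact H = ⟨23⟩.

Yes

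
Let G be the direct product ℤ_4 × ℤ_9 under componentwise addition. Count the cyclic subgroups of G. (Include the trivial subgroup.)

Group the elements of G by the cyclic subgroup they generate; each cyclic subgroup of order d accounts for φ(d) elements.
Cyclic subgroups by order — order 1: 1; order 2: 1; order 3: 1; order 4: 1; order 6: 1; order 9: 1; order 12: 1; order 18: 1; order 36: 1.
Total: 9.

9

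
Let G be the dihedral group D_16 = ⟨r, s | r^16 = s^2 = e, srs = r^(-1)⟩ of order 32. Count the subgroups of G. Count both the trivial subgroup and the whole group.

36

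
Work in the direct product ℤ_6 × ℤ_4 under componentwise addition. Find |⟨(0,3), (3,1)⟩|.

8

|⟨(0,3)⟩| = 4 and |⟨(3,1)⟩| = 4, so |H| is a multiple of lcm(4, 4) = 4 and divides |G| = 24.
Closing under the operation: H = {(0,0), (0,1), (0,2), (0,3), (3,0), (3,1), (3,2), (3,3)}, so |H| = 8.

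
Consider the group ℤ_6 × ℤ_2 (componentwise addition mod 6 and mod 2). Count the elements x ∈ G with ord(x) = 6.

An element (a,b) has order lcm(ord(a), ord(b)); count pairs with lcm equal to 6.
Enumerating gives 6 such elements.

6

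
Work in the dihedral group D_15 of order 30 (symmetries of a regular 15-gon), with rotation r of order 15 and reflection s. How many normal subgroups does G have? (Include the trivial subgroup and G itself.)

5

G has 28 subgroups. Checking conjugation-invariance by order — order 1: 1/1 normal; order 2: 0/15 normal; order 3: 1/1 normal; order 5: 1/1 normal; order 6: 0/5 normal; order 10: 0/3 normal; order 15: 1/1 normal; order 30: 1/1 normal.
Total normal subgroups: 5.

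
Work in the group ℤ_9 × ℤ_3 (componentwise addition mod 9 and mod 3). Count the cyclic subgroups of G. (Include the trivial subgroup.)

Each element a generates a cyclic subgroup ⟨a⟩; distinct elements may generate the same one (a cyclic group of order d has φ(d) generators).
Cyclic subgroups by order — order 1: 1; order 3: 4; order 9: 3.
Total: 8.

8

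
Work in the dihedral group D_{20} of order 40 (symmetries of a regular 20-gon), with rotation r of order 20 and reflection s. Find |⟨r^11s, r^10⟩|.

|⟨r^11s⟩| = 2 and |⟨r^10⟩| = 2, so |H| is a multiple of lcm(2, 2) = 2 and divides |G| = 40.
Closing under the operation: H = {e, r^10, rs, r^11s}, so |H| = 4.

4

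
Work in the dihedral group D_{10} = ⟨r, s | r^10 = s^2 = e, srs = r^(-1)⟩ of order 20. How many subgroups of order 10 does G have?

|G| = 20 and 10 | 20, so subgroups of order 10 are possible by Lagrange.
The subgroups of order 10 are: {e, r, r^2, r^3, r^4, r^5, r^6, r^7, r^8, r^9}; {e, r^2, r^4, r^6, r^8, s, r^2s, r^4s, r^6s, r^8s}; {e, r^2, r^4, r^6, r^8, rs, r^3s, r^5s, r^7s, r^9s}.
So G has 3 subgroups of order 10.

3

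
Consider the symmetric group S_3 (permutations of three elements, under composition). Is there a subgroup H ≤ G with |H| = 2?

2 | 6. A subgroup of order 2 is {e, (1 2)}.

Yes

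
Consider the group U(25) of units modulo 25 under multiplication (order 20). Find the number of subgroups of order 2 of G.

|G| = 20 and 2 | 20, so subgroups of order 2 are possible by Lagrange.
The subgroups of order 2 are: {1, 24}.
So G has 1 subgroup of order 2.

1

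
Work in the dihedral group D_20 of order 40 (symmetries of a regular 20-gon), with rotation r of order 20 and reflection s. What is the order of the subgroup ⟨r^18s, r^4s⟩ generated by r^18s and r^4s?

|⟨r^18s⟩| = 2 and |⟨r^4s⟩| = 2, so |H| is a multiple of lcm(2, 2) = 2 and divides |G| = 40.
Closing under the operation: H = {e, r^2, r^4, r^6, r^8, r^10, r^12, r^14, r^16, r^18, s, r^2s, r^4s, r^6s, r^8s, r^10s, r^12s, r^14s, r^16s, r^18s}, so |H| = 20.

20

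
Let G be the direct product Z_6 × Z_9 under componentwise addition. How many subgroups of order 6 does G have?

|G| = 54 and 6 | 54, so subgroups of order 6 are possible by Lagrange.
The subgroups of order 6 are: {(0,0), (0,3), (0,6), (3,0), (3,3), (3,6)}; {(0,0), (1,0), (2,0), (3,0), (4,0), (5,0)}; {(0,0), (1,3), (2,6), (3,0), (4,3), (5,6)}; {(0,0), (1,6), (2,3), (3,0), (4,6), (5,3)}.
So G has 4 subgroups of order 6.

4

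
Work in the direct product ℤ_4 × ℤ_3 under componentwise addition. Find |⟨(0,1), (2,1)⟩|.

6

|⟨(0,1)⟩| = 3 and |⟨(2,1)⟩| = 6, so |H| is a multiple of lcm(3, 6) = 6 and divides |G| = 12.
Closing under the operation: H = {(0,0), (0,1), (0,2), (2,0), (2,1), (2,2)}, so |H| = 6.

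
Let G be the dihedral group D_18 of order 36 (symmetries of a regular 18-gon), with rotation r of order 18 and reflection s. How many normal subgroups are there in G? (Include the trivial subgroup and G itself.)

9

G has 45 subgroups. Checking conjugation-invariance by order — order 1: 1/1 normal; order 2: 1/19 normal; order 3: 1/1 normal; order 4: 0/9 normal; order 6: 1/7 normal; order 9: 1/1 normal; order 12: 0/3 normal; order 18: 3/3 normal; order 36: 1/1 normal.
Total normal subgroups: 9.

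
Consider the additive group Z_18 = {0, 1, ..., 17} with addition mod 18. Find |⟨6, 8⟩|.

9

|⟨6⟩| = 3 and |⟨8⟩| = 9, so |H| is a multiple of lcm(3, 9) = 9 and divides |G| = 18.
Closing under the operation: H = {0, 2, 4, 6, 8, 10, 12, 14, 16}, so |H| = 9.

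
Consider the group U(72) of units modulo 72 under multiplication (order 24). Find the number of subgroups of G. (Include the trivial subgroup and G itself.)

32

|G| = 24, so by Lagrange every subgroup order divides 24. Divisors: 1, 2, 3, 4, 6, 8, 12, 24.
Subgroups by order — order 1: 1; order 2: 7; order 3: 1; order 4: 7; order 6: 7; order 8: 1; order 12: 7; order 24: 1.
Total: 1 + 7 + 1 + 7 + 7 + 1 + 7 + 1 = 32.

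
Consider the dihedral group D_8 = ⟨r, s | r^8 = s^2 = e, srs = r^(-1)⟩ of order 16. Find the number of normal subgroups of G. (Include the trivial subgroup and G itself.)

G has 19 subgroups. Checking conjugation-invariance by order — order 1: 1/1 normal; order 2: 1/9 normal; order 4: 1/5 normal; order 8: 3/3 normal; order 16: 1/1 normal.
Total normal subgroups: 7.

7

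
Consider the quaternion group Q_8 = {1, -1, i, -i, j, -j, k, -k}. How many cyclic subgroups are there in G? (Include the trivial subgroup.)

A cyclic subgroup of order d is generated by each of its φ(d) elements of order d, so the cyclic subgroups of order d number (#elements of order d)/φ(d).
Cyclic subgroups by order — order 1: 1; order 2: 1; order 4: 3.
Total: 5.

5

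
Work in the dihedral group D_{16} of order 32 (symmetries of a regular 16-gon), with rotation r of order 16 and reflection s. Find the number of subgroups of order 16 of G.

3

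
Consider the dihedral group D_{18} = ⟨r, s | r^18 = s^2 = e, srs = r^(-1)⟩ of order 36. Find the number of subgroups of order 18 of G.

|G| = 36 and 18 | 36, so subgroups of order 18 are possible by Lagrange.
The subgroups of order 18 are: {e, r, r^2, r^3, r^4, r^5, r^6, r^7, r^8, r^9, r^10, r^11, r^12, r^13, r^14, r^15, r^16, r^17}; {e, r^2, r^4, r^6, r^8, r^10, r^12, r^14, r^16, s, r^2s, r^4s, r^6s, r^8s, r^10s, r^12s, r^14s, r^16s}; {e, r^2, r^4, r^6, r^8, r^10, r^12, r^14, r^16, rs, r^3s, r^5s, r^7s, r^9s, r^11s, r^13s, r^15s, r^17s}.
So G has 3 subgroups of order 18.

3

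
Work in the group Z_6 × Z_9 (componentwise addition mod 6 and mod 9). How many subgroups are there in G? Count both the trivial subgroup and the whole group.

20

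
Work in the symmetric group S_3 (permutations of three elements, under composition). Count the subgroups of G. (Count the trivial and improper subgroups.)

|G| = 6, so by Lagrange every subgroup order divides 6. Divisors: 1, 2, 3, 6.
Subgroups by order — order 1: 1; order 2: 3; order 3: 1; order 6: 1.
Total: 1 + 3 + 1 + 1 = 6.

6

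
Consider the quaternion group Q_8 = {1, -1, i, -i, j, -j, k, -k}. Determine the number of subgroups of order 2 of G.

1

|G| = 8 and 2 | 8, so subgroups of order 2 are possible by Lagrange.
The subgroups of order 2 are: {1, -1}.
So G has 1 subgroup of order 2.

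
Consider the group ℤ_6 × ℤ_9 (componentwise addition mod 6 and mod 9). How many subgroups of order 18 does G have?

|G| = 54 and 18 | 54, so subgroups of order 18 are possible by Lagrange.
The subgroups of order 18 are: {(0,0), (0,1), (0,2), (0,3), (0,4), (0,5), (0,6), (0,7), (0,8), (3,0), (3,1), (3,2), (3,3), (3,4), (3,5), (3,6), (3,7), (3,8)}; {(0,0), (0,3), (0,6), (1,0), (1,3), (1,6), (2,0), (2,3), (2,6), (3,0), (3,3), (3,6), (4,0), (4,3), (4,6), (5,0), (5,3), (5,6)}; {(0,0), (0,3), (0,6), (1,1), (1,4), (1,7), (2,2), (2,5), (2,8), (3,0), (3,3), (3,6), (4,1), (4,4), (4,7), (5,2), (5,5), (5,8)}; {(0,0), (0,3), (0,6), (1,2), (1,5), (1,8), (2,1), (2,4), (2,7), (3,0), (3,3), (3,6), (4,2), (4,5), (4,8), (5,1), (5,4), (5,7)}.
So G has 4 subgroups of order 18.

4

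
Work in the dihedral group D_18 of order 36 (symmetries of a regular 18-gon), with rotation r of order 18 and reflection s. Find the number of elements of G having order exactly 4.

0

No element of G has order 4 (even though 4 | 36).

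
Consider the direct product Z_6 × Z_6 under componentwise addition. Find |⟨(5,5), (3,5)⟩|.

18

|⟨(5,5)⟩| = 6 and |⟨(3,5)⟩| = 6, so |H| is a multiple of lcm(6, 6) = 6 and divides |G| = 36.
Closing under the operation: H = {(0,0), (0,2), (0,4), (1,1), (1,3), (1,5), (2,0), (2,2), (2,4), (3,1), (3,3), (3,5), (4,0), (4,2), (4,4), (5,1), (5,3), (5,5)}, so |H| = 18.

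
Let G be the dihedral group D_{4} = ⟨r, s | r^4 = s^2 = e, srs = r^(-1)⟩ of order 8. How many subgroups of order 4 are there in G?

|G| = 8 and 4 | 8, so subgroups of order 4 are possible by Lagrange.
The subgroups of order 4 are: {e, r, r^2, r^3}; {e, r^2, s, r^2s}; {e, r^2, rs, r^3s}.
So G has 3 subgroups of order 4.

3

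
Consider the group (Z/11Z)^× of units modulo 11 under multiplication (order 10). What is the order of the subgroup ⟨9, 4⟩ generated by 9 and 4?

|⟨9⟩| = 5 and |⟨4⟩| = 5, so |H| is a multiple of lcm(5, 5) = 5 and divides |G| = 10.
Closing under the operation: H = {1, 3, 4, 5, 9}, so |H| = 5.

5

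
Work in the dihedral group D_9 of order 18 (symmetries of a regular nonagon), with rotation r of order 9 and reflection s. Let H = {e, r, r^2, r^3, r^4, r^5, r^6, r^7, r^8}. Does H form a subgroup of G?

Yes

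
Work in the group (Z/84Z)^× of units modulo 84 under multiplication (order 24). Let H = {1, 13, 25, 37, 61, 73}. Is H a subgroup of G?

|H| = 6 divides |G| = 24, consistent with Lagrange.
H contains the identity, every element's inverse is in H, and H is closed under ·: it is a subgroup.
In fact H = ⟨73⟩.

Yes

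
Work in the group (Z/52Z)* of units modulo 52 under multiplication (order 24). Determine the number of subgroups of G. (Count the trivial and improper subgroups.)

|G| = 24, so by Lagrange every subgroup order divides 24. Divisors: 1, 2, 3, 4, 6, 8, 12, 24.
Subgroups by order — order 1: 1; order 2: 3; order 3: 1; order 4: 3; order 6: 3; order 8: 1; order 12: 3; order 24: 1.
Total: 1 + 3 + 1 + 3 + 3 + 1 + 3 + 1 = 16.

16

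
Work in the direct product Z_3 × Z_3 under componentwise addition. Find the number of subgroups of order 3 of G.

4

|G| = 9 and 3 | 9, so subgroups of order 3 are possible by Lagrange.
The subgroups of order 3 are: {(0,0), (0,1), (0,2)}; {(0,0), (1,0), (2,0)}; {(0,0), (1,1), (2,2)}; {(0,0), (1,2), (2,1)}.
So G has 4 subgroups of order 3.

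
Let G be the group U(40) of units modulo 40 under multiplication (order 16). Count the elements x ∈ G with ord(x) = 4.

The elements of order 4 are: 3, 7, 13, 17, 23, 27, 33, 37.
That's 8.

8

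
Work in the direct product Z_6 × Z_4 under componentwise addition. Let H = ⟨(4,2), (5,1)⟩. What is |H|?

12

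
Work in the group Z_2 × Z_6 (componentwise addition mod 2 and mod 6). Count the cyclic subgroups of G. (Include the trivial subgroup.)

8

A cyclic subgroup of order d is generated by each of its φ(d) elements of order d, so the cyclic subgroups of order d number (#elements of order d)/φ(d).
Cyclic subgroups by order — order 1: 1; order 2: 3; order 3: 1; order 6: 3.
Total: 8.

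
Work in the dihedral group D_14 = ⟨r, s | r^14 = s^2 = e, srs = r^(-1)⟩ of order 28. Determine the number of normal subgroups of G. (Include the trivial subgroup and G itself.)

7

G has 28 subgroups. Checking conjugation-invariance by order — order 1: 1/1 normal; order 2: 1/15 normal; order 4: 0/7 normal; order 7: 1/1 normal; order 14: 3/3 normal; order 28: 1/1 normal.
Total normal subgroups: 7.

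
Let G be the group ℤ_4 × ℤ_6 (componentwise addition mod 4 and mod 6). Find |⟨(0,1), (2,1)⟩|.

12

|⟨(0,1)⟩| = 6 and |⟨(2,1)⟩| = 6, so |H| is a multiple of lcm(6, 6) = 6 and divides |G| = 24.
Closing under the operation: H = {(0,0), (0,1), (0,2), (0,3), (0,4), (0,5), (2,0), (2,1), (2,2), (2,3), (2,4), (2,5)}, so |H| = 12.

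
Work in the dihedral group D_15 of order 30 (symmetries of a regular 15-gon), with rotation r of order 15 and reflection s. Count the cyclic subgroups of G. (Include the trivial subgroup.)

19

Each element a generates a cyclic subgroup ⟨a⟩; distinct elements may generate the same one (a cyclic group of order d has φ(d) generators).
Cyclic subgroups by order — order 1: 1; order 2: 15; order 3: 1; order 5: 1; order 15: 1.
Total: 19.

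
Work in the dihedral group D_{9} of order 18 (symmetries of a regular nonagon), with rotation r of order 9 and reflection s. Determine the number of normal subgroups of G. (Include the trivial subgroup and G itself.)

G has 16 subgroups. Checking conjugation-invariance by order — order 1: 1/1 normal; order 2: 0/9 normal; order 3: 1/1 normal; order 6: 0/3 normal; order 9: 1/1 normal; order 18: 1/1 normal.
Total normal subgroups: 4.

4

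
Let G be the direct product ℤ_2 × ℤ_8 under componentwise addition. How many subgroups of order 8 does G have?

|G| = 16 and 8 | 16, so subgroups of order 8 are possible by Lagrange.
The subgroups of order 8 are: {(0,0), (0,1), (0,2), (0,3), (0,4), (0,5), (0,6), (0,7)}; {(0,0), (0,2), (0,4), (0,6), (1,0), (1,2), (1,4), (1,6)}; {(0,0), (0,2), (0,4), (0,6), (1,1), (1,3), (1,5), (1,7)}.
So G has 3 subgroups of order 8.

3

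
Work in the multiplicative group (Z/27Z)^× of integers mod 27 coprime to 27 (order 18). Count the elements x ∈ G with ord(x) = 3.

2

The elements of order 3 are: 10, 19.
That's 2.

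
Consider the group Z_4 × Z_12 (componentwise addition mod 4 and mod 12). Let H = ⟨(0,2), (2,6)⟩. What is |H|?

|⟨(0,2)⟩| = 6 and |⟨(2,6)⟩| = 2, so |H| is a multiple of lcm(6, 2) = 6 and divides |G| = 48.
Closing under the operation: H = {(0,0), (0,2), (0,4), (0,6), (0,8), (0,10), (2,0), (2,2), (2,4), (2,6), (2,8), (2,10)}, so |H| = 12.

12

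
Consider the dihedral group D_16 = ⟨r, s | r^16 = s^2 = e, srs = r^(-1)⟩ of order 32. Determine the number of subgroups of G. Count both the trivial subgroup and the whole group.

36

|G| = 32, so by Lagrange every subgroup order divides 32. Divisors: 1, 2, 4, 8, 16, 32.
Subgroups by order — order 1: 1; order 2: 17; order 4: 9; order 8: 5; order 16: 3; order 32: 1.
Total: 1 + 17 + 9 + 5 + 3 + 1 = 36.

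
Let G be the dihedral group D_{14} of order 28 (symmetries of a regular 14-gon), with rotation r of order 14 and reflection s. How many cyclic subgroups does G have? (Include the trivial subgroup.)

18

Each element a generates a cyclic subgroup ⟨a⟩; distinct elements may generate the same one (a cyclic group of order d has φ(d) generators).
Cyclic subgroups by order — order 1: 1; order 2: 15; order 7: 1; order 14: 1.
Total: 18.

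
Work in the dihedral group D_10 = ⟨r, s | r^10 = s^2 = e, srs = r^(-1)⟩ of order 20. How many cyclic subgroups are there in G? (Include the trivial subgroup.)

14

A cyclic subgroup of order d is generated by each of its φ(d) elements of order d, so the cyclic subgroups of order d number (#elements of order d)/φ(d).
Cyclic subgroups by order — order 1: 1; order 2: 11; order 5: 1; order 10: 1.
Total: 14.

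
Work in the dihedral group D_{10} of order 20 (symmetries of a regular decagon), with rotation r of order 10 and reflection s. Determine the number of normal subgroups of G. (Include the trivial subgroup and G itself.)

G has 22 subgroups. Checking conjugation-invariance by order — order 1: 1/1 normal; order 2: 1/11 normal; order 4: 0/5 normal; order 5: 1/1 normal; order 10: 3/3 normal; order 20: 1/1 normal.
Total normal subgroups: 7.

7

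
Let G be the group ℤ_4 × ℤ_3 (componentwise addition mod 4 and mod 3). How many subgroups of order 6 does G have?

|G| = 12 and 6 | 12, so subgroups of order 6 are possible by Lagrange.
The subgroups of order 6 are: {(0,0), (0,1), (0,2), (2,0), (2,1), (2,2)}.
So G has 1 subgroup of order 6.

1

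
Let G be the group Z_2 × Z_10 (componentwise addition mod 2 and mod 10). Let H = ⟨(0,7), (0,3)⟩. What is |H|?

10

|⟨(0,7)⟩| = 10 and |⟨(0,3)⟩| = 10, so |H| is a multiple of lcm(10, 10) = 10 and divides |G| = 20.
Closing under the operation: H = {(0,0), (0,1), (0,2), (0,3), (0,4), (0,5), (0,6), (0,7), (0,8), (0,9)}, so |H| = 10.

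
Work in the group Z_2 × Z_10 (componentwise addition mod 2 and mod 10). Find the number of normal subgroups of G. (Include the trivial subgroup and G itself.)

G is abelian, so every subgroup is normal.
G has 10 subgroups in total, hence 10 normal subgroups.

10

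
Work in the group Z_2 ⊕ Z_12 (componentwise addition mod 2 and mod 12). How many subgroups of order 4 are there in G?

3

|G| = 24 and 4 | 24, so subgroups of order 4 are possible by Lagrange.
The subgroups of order 4 are: {(0,0), (0,3), (0,6), (0,9)}; {(0,0), (0,6), (1,0), (1,6)}; {(0,0), (0,6), (1,3), (1,9)}.
So G has 3 subgroups of order 4.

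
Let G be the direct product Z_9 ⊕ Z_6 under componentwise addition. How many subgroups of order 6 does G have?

|G| = 54 and 6 | 54, so subgroups of order 6 are possible by Lagrange.
The subgroups of order 6 are: {(0,0), (0,1), (0,2), (0,3), (0,4), (0,5)}; {(0,0), (0,3), (3,0), (3,3), (6,0), (6,3)}; {(0,0), (0,3), (3,1), (3,4), (6,2), (6,5)}; {(0,0), (0,3), (3,2), (3,5), (6,1), (6,4)}.
So G has 4 subgroups of order 6.

4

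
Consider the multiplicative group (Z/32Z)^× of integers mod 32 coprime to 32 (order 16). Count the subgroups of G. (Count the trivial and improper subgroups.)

|G| = 16, so by Lagrange every subgroup order divides 16. Divisors: 1, 2, 4, 8, 16.
Subgroups by order — order 1: 1; order 2: 3; order 4: 3; order 8: 3; order 16: 1.
Total: 1 + 3 + 3 + 3 + 1 = 11.

11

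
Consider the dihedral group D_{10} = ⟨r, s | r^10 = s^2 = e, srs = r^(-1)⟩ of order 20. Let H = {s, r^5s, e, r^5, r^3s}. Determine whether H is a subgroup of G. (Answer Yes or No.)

No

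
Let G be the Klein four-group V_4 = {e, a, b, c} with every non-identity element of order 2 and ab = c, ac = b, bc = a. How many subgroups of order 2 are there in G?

3

|G| = 4 and 2 | 4, so subgroups of order 2 are possible by Lagrange.
The subgroups of order 2 are: {e, a}; {e, b}; {e, c}.
So G has 3 subgroups of order 2.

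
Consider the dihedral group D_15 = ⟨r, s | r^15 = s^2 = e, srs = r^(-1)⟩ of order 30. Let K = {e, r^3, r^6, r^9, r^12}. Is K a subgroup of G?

Yes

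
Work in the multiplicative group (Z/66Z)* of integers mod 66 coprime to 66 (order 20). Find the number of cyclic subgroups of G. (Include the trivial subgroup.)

Group the elements of G by the cyclic subgroup they generate; each cyclic subgroup of order d accounts for φ(d) elements.
Cyclic subgroups by order — order 1: 1; order 2: 3; order 5: 1; order 10: 3.
Total: 8.

8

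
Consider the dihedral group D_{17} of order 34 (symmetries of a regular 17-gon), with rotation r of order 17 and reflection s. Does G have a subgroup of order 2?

2 | 34. A subgroup of order 2 is {e, r^10s}.

Yes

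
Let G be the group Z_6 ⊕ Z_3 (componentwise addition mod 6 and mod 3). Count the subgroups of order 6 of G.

4

|G| = 18 and 6 | 18, so subgroups of order 6 are possible by Lagrange.
The subgroups of order 6 are: {(0,0), (0,1), (0,2), (3,0), (3,1), (3,2)}; {(0,0), (1,0), (2,0), (3,0), (4,0), (5,0)}; {(0,0), (1,1), (2,2), (3,0), (4,1), (5,2)}; {(0,0), (1,2), (2,1), (3,0), (4,2), (5,1)}.
So G has 4 subgroups of order 6.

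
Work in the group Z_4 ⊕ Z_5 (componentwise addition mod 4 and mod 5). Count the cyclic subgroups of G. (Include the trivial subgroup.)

6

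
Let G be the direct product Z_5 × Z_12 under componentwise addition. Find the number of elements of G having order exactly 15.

8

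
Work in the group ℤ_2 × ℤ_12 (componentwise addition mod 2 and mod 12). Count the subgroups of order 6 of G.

3

|G| = 24 and 6 | 24, so subgroups of order 6 are possible by Lagrange.
The subgroups of order 6 are: {(0,0), (0,2), (0,4), (0,6), (0,8), (0,10)}; {(0,0), (0,4), (0,8), (1,0), (1,4), (1,8)}; {(0,0), (0,4), (0,8), (1,2), (1,6), (1,10)}.
So G has 3 subgroups of order 6.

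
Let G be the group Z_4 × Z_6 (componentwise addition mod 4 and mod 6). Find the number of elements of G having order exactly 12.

An element (a,b) has order lcm(ord(a), ord(b)); count pairs with lcm equal to 12.
Enumerating gives 8 such elements.

8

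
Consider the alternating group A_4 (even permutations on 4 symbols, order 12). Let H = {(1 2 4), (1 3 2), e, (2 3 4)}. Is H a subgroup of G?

(1 3 2) ∈ H but its inverse (1 2 3) ∉ H, so H is not a subgroup.

No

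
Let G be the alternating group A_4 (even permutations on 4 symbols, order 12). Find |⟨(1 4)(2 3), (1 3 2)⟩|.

12

|⟨(1 4)(2 3)⟩| = 2 and |⟨(1 3 2)⟩| = 3, so |H| is a multiple of lcm(2, 3) = 6 and divides |G| = 12.
Closing {(1 4)(2 3), (1 3 2)} under the group operation gives all of G, so |H| = 12.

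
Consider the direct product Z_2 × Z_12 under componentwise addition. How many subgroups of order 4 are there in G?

3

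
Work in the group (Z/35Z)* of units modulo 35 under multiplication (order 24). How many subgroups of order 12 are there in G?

|G| = 24 and 12 | 24, so subgroups of order 12 are possible by Lagrange.
The subgroups of order 12 are: {1, 3, 4, 9, 11, 12, 13, 16, 17, 27, 29, 33}; {1, 2, 4, 8, 9, 11, 16, 18, 22, 23, 29, 32}; {1, 4, 6, 9, 11, 16, 19, 24, 26, 29, 31, 34}.
So G has 3 subgroups of order 12.

3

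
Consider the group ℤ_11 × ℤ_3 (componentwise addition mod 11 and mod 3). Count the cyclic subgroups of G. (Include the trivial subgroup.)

4

A cyclic subgroup of order d is generated by each of its φ(d) elements of order d, so the cyclic subgroups of order d number (#elements of order d)/φ(d).
Cyclic subgroups by order — order 1: 1; order 3: 1; order 11: 1; order 33: 1.
Total: 4.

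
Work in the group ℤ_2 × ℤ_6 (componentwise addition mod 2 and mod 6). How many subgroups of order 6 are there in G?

|G| = 12 and 6 | 12, so subgroups of order 6 are possible by Lagrange.
The subgroups of order 6 are: {(0,0), (0,1), (0,2), (0,3), (0,4), (0,5)}; {(0,0), (0,2), (0,4), (1,0), (1,2), (1,4)}; {(0,0), (0,2), (0,4), (1,1), (1,3), (1,5)}.
So G has 3 subgroups of order 6.

3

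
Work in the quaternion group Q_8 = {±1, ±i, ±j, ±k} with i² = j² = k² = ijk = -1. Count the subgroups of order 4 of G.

|G| = 8 and 4 | 8, so subgroups of order 4 are possible by Lagrange.
The subgroups of order 4 are: {1, -1, i, -i}; {1, -1, j, -j}; {1, -1, k, -k}.
So G has 3 subgroups of order 4.

3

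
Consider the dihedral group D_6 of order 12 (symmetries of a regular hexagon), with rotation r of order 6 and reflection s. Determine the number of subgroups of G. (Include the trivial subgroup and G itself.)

16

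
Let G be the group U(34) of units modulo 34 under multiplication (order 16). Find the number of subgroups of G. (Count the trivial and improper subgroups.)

|G| = 16, so by Lagrange every subgroup order divides 16. Divisors: 1, 2, 4, 8, 16.
Subgroups by order — order 1: 1; order 2: 1; order 4: 1; order 8: 1; order 16: 1.
Total: 1 + 1 + 1 + 1 + 1 = 5.

5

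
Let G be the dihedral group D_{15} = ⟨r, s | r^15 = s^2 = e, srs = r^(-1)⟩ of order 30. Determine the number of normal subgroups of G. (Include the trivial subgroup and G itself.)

G has 28 subgroups. Checking conjugation-invariance by order — order 1: 1/1 normal; order 2: 0/15 normal; order 3: 1/1 normal; order 5: 1/1 normal; order 6: 0/5 normal; order 10: 0/3 normal; order 15: 1/1 normal; order 30: 1/1 normal.
Total normal subgroups: 5.

5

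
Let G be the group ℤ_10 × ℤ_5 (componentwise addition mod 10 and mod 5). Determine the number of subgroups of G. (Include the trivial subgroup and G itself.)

|G| = 50, so by Lagrange every subgroup order divides 50. Divisors: 1, 2, 5, 10, 25, 50.
Subgroups by order — order 1: 1; order 2: 1; order 5: 6; order 10: 6; order 25: 1; order 50: 1.
Total: 1 + 1 + 6 + 6 + 1 + 1 = 16.

16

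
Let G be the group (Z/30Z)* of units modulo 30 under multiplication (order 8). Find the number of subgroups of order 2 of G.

3

|G| = 8 and 2 | 8, so subgroups of order 2 are possible by Lagrange.
The subgroups of order 2 are: {1, 11}; {1, 19}; {1, 29}.
So G has 3 subgroups of order 2.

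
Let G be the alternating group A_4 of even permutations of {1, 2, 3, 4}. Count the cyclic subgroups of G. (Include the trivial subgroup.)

Each element a generates a cyclic subgroup ⟨a⟩; distinct elements may generate the same one (a cyclic group of order d has φ(d) generators).
Cyclic subgroups by order — order 1: 1; order 2: 3; order 3: 4.
Total: 8.

8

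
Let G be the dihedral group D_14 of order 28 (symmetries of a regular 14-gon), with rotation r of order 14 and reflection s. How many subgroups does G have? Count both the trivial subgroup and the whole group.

28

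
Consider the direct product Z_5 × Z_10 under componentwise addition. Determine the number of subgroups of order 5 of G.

|G| = 50 and 5 | 50, so subgroups of order 5 are possible by Lagrange.
The subgroups of order 5 are: {(0,0), (0,2), (0,4), (0,6), (0,8)}; {(0,0), (1,0), (2,0), (3,0), (4,0)}; {(0,0), (1,2), (2,4), (3,6), (4,8)}; {(0,0), (1,4), (2,8), (3,2), (4,6)}; … (6 in all).
So G has 6 subgroups of order 5.

6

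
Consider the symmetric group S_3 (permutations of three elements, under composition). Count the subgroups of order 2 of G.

3

|G| = 6 and 2 | 6, so subgroups of order 2 are possible by Lagrange.
The subgroups of order 2 are: {e, (1 2)}; {e, (1 3)}; {e, (2 3)}.
So G has 3 subgroups of order 2.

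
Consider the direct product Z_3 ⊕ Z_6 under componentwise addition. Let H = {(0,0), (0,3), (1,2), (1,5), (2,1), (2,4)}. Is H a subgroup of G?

|H| = 6 divides |G| = 18, consistent with Lagrange.
H contains the identity, every element's inverse is in H, and H is closed under +: it is a subgroup.
In fact H = ⟨(2,1)⟩.

Yes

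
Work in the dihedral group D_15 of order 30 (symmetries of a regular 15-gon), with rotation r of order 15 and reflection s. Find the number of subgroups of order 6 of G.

5

|G| = 30 and 6 | 30, so subgroups of order 6 are possible by Lagrange.
The subgroups of order 6 are: {e, r^5, r^10, s, r^5s, r^10s}; {e, r^5, r^10, rs, r^6s, r^11s}; {e, r^5, r^10, r^2s, r^7s, r^12s}; {e, r^5, r^10, r^3s, r^8s, r^13s}; … (5 in all).
So G has 5 subgroups of order 6.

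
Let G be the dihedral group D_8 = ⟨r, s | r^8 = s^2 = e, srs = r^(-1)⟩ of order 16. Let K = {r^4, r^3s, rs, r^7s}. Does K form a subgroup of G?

The identity e ∉ K, so K is not a subgroup.

No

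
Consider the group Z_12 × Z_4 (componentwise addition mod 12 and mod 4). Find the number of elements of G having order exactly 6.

6

An element (a,b) has order lcm(ord(a), ord(b)); count pairs with lcm equal to 6.
Enumerating gives 6 such elements.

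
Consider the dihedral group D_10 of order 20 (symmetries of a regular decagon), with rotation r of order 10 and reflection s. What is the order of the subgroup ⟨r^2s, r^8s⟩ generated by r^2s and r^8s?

|⟨r^2s⟩| = 2 and |⟨r^8s⟩| = 2, so |H| is a multiple of lcm(2, 2) = 2 and divides |G| = 20.
Closing under the operation: H = {e, r^2, r^4, r^6, r^8, s, r^2s, r^4s, r^6s, r^8s}, so |H| = 10.

10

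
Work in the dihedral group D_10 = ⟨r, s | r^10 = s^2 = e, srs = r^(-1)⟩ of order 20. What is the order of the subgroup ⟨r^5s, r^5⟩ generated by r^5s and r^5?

4

|⟨r^5s⟩| = 2 and |⟨r^5⟩| = 2, so |H| is a multiple of lcm(2, 2) = 2 and divides |G| = 20.
Closing under the operation: H = {e, r^5, s, r^5s}, so |H| = 4.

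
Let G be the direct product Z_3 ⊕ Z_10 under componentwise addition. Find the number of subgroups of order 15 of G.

|G| = 30 and 15 | 30, so subgroups of order 15 are possible by Lagrange.
The subgroups of order 15 are: {(0,0), (0,2), (0,4), (0,6), (0,8), (1,0), (1,2), (1,4), (1,6), (1,8), (2,0), (2,2), (2,4), (2,6), (2,8)}.
So G has 1 subgroup of order 15.

1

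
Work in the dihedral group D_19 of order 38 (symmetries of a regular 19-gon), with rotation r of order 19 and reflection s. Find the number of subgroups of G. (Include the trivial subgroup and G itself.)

22

|G| = 38, so by Lagrange every subgroup order divides 38. Divisors: 1, 2, 19, 38.
Subgroups by order — order 1: 1; order 2: 19; order 19: 1; order 38: 1.
Total: 1 + 19 + 1 + 1 = 22.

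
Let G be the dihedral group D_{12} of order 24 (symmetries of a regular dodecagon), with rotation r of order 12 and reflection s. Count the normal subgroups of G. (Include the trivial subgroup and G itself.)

G has 34 subgroups. Checking conjugation-invariance by order — order 1: 1/1 normal; order 2: 1/13 normal; order 3: 1/1 normal; order 4: 1/7 normal; order 6: 1/5 normal; order 8: 0/3 normal; order 12: 3/3 normal; order 24: 1/1 normal.
Total normal subgroups: 9.

9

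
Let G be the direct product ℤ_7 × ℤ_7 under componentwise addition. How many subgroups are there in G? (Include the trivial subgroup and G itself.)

10

|G| = 49, so by Lagrange every subgroup order divides 49. Divisors: 1, 7, 49.
Subgroups by order — order 1: 1; order 7: 8; order 49: 1.
Total: 1 + 8 + 1 = 10.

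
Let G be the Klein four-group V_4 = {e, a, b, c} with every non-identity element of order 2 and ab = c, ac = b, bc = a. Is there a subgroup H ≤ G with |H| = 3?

No

3 does not divide |G| = 4, so by Lagrange no subgroup of order 3 exists.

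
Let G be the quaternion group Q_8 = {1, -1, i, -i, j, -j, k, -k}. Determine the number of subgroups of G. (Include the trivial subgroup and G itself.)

|G| = 8, so by Lagrange every subgroup order divides 8. Divisors: 1, 2, 4, 8.
Subgroups by order — order 1: 1; order 2: 1; order 4: 3; order 8: 1.
Total: 1 + 1 + 3 + 1 = 6.

6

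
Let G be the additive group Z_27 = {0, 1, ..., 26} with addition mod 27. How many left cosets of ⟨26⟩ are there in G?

1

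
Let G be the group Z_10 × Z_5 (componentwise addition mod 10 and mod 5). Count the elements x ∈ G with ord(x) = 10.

An element (a,b) has order lcm(ord(a), ord(b)); count pairs with lcm equal to 10.
Enumerating gives 24 such elements.

24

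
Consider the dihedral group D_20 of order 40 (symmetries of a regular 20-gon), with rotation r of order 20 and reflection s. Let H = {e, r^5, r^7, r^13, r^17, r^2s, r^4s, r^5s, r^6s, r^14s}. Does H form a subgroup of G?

No

r^17 ∈ H but its inverse r^3 ∉ H, so H is not a subgroup.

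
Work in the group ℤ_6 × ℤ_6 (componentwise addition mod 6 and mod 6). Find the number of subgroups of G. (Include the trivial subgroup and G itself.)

30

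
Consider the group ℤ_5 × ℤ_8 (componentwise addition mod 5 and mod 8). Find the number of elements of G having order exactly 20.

8

An element (a,b) has order lcm(ord(a), ord(b)); count pairs with lcm equal to 20.
Enumerating gives 8 such elements.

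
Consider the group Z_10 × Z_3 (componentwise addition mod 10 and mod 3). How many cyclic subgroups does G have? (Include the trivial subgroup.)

Group the elements of G by the cyclic subgroup they generate; each cyclic subgroup of order d accounts for φ(d) elements.
Cyclic subgroups by order — order 1: 1; order 2: 1; order 3: 1; order 5: 1; order 6: 1; order 10: 1; order 15: 1; order 30: 1.
Total: 8.

8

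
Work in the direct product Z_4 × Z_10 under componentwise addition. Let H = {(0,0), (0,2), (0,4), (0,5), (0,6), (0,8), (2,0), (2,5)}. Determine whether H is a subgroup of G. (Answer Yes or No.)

No

Closure fails: (0,4) + (2,0) = (2,4) ∉ H. So H is not a subgroup.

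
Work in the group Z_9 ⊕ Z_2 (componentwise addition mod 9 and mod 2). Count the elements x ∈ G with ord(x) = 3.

2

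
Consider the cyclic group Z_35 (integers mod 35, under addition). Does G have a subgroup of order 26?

26 does not divide |G| = 35, so by Lagrange no subgroup of order 26 exists.

No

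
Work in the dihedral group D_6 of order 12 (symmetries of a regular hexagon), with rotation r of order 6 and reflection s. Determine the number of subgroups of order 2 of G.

|G| = 12 and 2 | 12, so subgroups of order 2 are possible by Lagrange.
The subgroups of order 2 are: {e, r^2s}; {e, r^3}; {e, r^3s}; {e, r^4s}; … (7 in all).
So G has 7 subgroups of order 2.

7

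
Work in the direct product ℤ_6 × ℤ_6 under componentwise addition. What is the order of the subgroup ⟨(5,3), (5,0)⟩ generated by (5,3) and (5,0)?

12

|⟨(5,3)⟩| = 6 and |⟨(5,0)⟩| = 6, so |H| is a multiple of lcm(6, 6) = 6 and divides |G| = 36.
Closing under the operation: H = {(0,0), (0,3), (1,0), (1,3), (2,0), (2,3), (3,0), (3,3), (4,0), (4,3), (5,0), (5,3)}, so |H| = 12.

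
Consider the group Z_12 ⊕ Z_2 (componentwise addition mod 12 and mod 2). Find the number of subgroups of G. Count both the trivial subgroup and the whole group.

|G| = 24, so by Lagrange every subgroup order divides 24. Divisors: 1, 2, 3, 4, 6, 8, 12, 24.
Subgroups by order — order 1: 1; order 2: 3; order 3: 1; order 4: 3; order 6: 3; order 8: 1; order 12: 3; order 24: 1.
Total: 1 + 3 + 1 + 3 + 3 + 1 + 3 + 1 = 16.

16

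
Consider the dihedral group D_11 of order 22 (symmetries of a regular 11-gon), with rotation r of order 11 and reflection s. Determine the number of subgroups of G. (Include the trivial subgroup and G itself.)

14

|G| = 22, so by Lagrange every subgroup order divides 22. Divisors: 1, 2, 11, 22.
Subgroups by order — order 1: 1; order 2: 11; order 11: 1; order 22: 1.
Total: 1 + 11 + 1 + 1 = 14.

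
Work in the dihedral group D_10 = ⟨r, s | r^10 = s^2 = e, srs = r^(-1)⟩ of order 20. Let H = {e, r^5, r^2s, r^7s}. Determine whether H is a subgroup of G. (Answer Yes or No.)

|H| = 4 divides |G| = 20, consistent with Lagrange.
H contains the identity, every element's inverse is in H, and H is closed under ·: it is a subgroup.

Yes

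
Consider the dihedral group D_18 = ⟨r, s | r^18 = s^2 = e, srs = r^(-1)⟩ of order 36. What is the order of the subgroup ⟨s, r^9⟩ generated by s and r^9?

4

|⟨s⟩| = 2 and |⟨r^9⟩| = 2, so |H| is a multiple of lcm(2, 2) = 2 and divides |G| = 36.
Closing under the operation: H = {e, r^9, s, r^9s}, so |H| = 4.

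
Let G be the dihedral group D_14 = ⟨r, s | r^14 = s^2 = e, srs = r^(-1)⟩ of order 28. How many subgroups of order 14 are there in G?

|G| = 28 and 14 | 28, so subgroups of order 14 are possible by Lagrange.
The subgroups of order 14 are: {e, r, r^2, r^3, r^4, r^5, r^6, r^7, r^8, r^9, r^10, r^11, r^12, r^13}; {e, r^2, r^4, r^6, r^8, r^10, r^12, s, r^2s, r^4s, r^6s, r^8s, r^10s, r^12s}; {e, r^2, r^4, r^6, r^8, r^10, r^12, rs, r^3s, r^5s, r^7s, r^9s, r^11s, r^13s}.
So G has 3 subgroups of order 14.

3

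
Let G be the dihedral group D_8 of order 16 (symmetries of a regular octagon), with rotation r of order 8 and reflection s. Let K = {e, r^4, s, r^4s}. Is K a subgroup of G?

|K| = 4 divides |G| = 16, consistent with Lagrange.
K contains the identity, every element's inverse is in K, and K is closed under ·: it is a subgroup.

Yes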